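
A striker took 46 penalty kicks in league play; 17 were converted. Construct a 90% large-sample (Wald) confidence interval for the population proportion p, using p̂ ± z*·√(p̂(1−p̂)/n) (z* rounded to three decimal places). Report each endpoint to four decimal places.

(0.2525, 0.4866)

The sample proportion is 17/46 = 0.36957.
SE(p̂) = √(0.36957·0.63043/46) = 0.071168.
The 90% critical value is z* = 1.645.
Margin of error: 1.645 × 0.071168 = 0.11707.
CI: 0.36957 ± 0.11707 = (0.2525, 0.4866).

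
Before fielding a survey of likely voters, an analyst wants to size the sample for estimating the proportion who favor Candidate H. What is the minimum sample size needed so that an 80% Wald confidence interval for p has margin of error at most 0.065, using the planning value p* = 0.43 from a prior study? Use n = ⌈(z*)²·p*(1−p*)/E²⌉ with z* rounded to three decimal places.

For 80% confidence, z* = 1.282.
p*(1−p*) = 0.2451.
(z*)²·p*(1−p*)/E² = 1.643524·0.2451/0.004225 = 95.344.
⌈95.344⌉ = 96.

n = 96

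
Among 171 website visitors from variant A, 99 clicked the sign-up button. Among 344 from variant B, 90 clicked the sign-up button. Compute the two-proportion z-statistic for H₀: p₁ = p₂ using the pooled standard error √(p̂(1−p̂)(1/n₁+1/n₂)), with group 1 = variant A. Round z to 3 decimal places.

p̂₁ = 99/171 = 0.57895, p̂₂ = 90/344 = 0.26163.
Pooling: p̂ = 189/515 = 0.36699.
Pooled SE = √[0.2323084·0.00875493] ≈ 0.045098.
z = (p̂₁ − p̂₂)/SE = (0.57895 − 0.26163)/0.045098 = 0.31732/0.045098 = 7.036.

z = 7.036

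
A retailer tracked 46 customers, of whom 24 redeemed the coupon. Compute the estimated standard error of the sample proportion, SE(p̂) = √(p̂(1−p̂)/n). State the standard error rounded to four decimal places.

With x = 24 successes in n = 46, p̂ = 0.52174.
p̂(1−p̂) = 0.249527.
Dividing by n and taking the root: √0.005424500 = 0.0737.

SE = 0.0737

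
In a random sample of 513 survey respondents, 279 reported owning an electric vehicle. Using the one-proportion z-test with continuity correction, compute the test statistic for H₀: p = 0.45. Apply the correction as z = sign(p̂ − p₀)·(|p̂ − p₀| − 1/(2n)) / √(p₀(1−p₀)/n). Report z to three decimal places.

z = 4.229

With x = 279 successes in n = 513, p̂ = 0.54386. p̂ − p₀ = 0.093860.
Continuity correction 1/(2n) = 1/1026 = 0.000975.
Corrected numerator: |0.093860| − 0.000975 = 0.092885.
SE₀ = √(0.45·0.55/513) = 0.021965.
z = +0.092885/0.021965 = 4.229.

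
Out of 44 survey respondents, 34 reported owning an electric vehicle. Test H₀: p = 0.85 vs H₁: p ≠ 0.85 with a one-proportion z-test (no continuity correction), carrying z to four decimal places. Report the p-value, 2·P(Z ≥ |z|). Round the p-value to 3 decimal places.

p-value = 0.151

With x = 34 successes in n = 44, p̂ = 0.77273.
SE₀ = √(0.85·0.15/44) = 0.053831.
Test statistic (full precision, shown to 4 dp): z = (34/44 − 0.85)/SE₀ ≈ -1.4355.
p-value = 2·P(Z ≥ |z|) with z = -1.4355 → 0.151.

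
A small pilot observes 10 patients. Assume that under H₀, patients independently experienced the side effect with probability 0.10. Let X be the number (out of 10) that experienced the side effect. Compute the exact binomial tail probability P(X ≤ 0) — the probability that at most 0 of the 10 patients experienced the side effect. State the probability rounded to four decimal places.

X is binomial with n = 10 and p = 0.10.
P(X ≤ 0) = C(10,0)·0.10^0·0.90^10.
= 0.348678 = 0.3487.

P = 0.3487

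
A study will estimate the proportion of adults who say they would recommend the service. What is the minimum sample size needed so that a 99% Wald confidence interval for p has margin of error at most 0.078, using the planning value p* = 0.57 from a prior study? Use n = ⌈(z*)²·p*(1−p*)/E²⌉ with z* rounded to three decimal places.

z* = 2.576 at the 99% level.
p*(1−p*) = 0.57·0.43 = 0.2451.
Required n before rounding: 6.635776 × 0.2451 / 0.078² = 267.329.
⌈267.329⌉ = 268.

n = 268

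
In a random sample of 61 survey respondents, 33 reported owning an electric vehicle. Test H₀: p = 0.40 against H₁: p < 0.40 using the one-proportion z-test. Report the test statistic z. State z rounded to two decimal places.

p̂ = 33/61 = 0.54098.
SE₀ = √(0.40·0.60/61) = 0.062725.
z = (p̂ − p₀)/SE = (0.54098 − 0.40)/0.062725 = 2.25.

z = 2.25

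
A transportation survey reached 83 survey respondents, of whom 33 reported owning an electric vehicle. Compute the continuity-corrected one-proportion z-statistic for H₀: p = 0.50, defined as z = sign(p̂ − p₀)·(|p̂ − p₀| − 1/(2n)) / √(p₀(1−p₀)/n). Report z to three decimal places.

z = -1.756

Sample proportion p̂ = 33/83 = 0.39759. p̂ − p₀ = -0.102410.
1/(2n) = 0.006024.
Corrected numerator: |-0.102410| − 0.006024 = 0.096386.
SE₀ = √(0.50·0.50/83) = 0.054882.
z = (−)0.096386/0.054882 = -1.756.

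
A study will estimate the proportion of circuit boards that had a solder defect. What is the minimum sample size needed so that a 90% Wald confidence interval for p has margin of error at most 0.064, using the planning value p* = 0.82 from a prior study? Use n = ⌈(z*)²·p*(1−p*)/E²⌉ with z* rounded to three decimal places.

n = 98

z* = 1.645 at the 90% level.
p*(1−p*) = 0.1476.
Required n before rounding: 2.706025 × 0.1476 / 0.064² = 97.512.
⌈97.512⌉ = 98.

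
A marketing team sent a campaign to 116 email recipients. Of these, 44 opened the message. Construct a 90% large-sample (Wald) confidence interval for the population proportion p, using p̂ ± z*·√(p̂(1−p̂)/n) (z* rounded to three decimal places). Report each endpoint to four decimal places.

The sample proportion is 44/116 = 0.37931.
SE = √(p̂(1−p̂)/n) = √(0.235434/116) = 0.045051.
z* = 1.645 at the 90% level.
Margin = 1.645·0.045051 = 0.07411.
So the interval runs from 0.3052 to 0.4534.

(0.3052, 0.4534)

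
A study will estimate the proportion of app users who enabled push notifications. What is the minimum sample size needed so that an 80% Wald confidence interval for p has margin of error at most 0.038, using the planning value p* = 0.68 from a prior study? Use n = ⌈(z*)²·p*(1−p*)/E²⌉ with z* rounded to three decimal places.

n = 248

For 80% confidence, z* = 1.282.
p*(1−p*) = 0.2176.
(z*)²·p*(1−p*)/E² = 1.643524·0.2176/0.001444 = 247.667.
⌈247.667⌉ = 248.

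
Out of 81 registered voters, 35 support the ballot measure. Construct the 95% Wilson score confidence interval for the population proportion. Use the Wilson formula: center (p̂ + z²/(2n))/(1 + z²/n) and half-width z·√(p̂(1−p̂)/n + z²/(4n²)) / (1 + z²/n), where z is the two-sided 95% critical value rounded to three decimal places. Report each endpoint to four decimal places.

(0.3297, 0.5406)

p̂ = 35/81 = 0.43210; z = 1.960, so z² = 3.841600.
Denominator 1 + z²/n = 1 + 3.841600/81 = 1.047427.
Center = (0.43210 + 0.023714)/1.047427 = 0.43517.
Radicand: p̂(1−p̂)/n + z²/(4n²) = 0.003029499 + 0.000146380 = 0.003175879.
Half-width = z·√(radicand)/denom = 1.960·0.056355/1.047427 = 0.10545.
CI: 0.43517 ± 0.10545 = (0.3297, 0.5406).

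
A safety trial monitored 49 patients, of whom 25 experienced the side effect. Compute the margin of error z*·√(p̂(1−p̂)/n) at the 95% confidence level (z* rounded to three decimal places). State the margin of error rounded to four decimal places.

ME = 0.1400

With x = 25 successes in n = 49, p̂ = 0.51020.
Standard error of p̂: √(0.249896/49) = √0.005099916 = 0.071414.
The 95% critical value is z* = 1.960.
Margin of error = z*·SE = 1.960 × 0.071414 = 0.1400.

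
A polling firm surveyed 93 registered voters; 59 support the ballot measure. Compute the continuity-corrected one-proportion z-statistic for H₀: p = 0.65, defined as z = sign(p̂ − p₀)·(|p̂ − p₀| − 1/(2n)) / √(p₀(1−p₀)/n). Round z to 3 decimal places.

The sample proportion is 59/93 = 0.63441. p̂ − p₀ = -0.015591.
Continuity correction 1/(2n) = 1/186 = 0.005376.
Corrected numerator: |-0.015591| − 0.005376 = 0.010215.
Null standard error: √(0.65·0.35/93) = √0.002446237 = 0.049459.
z = (−)0.010215/0.049459 = -0.207.

z = -0.207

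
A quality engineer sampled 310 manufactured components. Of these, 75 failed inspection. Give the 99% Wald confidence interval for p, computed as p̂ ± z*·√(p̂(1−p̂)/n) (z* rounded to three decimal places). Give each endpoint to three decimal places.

The sample proportion is 75/310 = 0.24194.
SE(p̂) = √(0.24194·0.75806/310) = 0.024323.
For 99% confidence, z* = 2.576.
Margin of error: 2.576 × 0.024323 = 0.06266.
CI: 0.24194 ± 0.06266 = (0.179, 0.305).

(0.179, 0.305)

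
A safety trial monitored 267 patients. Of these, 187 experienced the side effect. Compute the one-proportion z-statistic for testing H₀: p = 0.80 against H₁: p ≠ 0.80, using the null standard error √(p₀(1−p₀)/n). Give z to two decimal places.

Sample proportion p̂ = 187/267 = 0.70037.
SE₀ = √(0.80·0.20/267) = 0.024480.
z = (0.70037 − 0.80)/0.024480 = -0.09963/0.024480 = -4.07.

z = -4.07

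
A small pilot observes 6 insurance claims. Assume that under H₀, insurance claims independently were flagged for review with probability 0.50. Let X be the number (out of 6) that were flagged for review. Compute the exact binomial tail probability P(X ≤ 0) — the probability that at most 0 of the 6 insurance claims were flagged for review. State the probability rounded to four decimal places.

P = 0.0156

X ~ Binomial(n=6, p=0.50).
P(X ≤ 0) = C(6,0)·0.50^0·0.50^6.
= 0.015625 = 0.0156.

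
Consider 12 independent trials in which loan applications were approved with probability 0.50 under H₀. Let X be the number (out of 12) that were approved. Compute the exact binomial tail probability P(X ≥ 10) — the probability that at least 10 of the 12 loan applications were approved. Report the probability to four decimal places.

P = 0.0193

X ~ Binomial(n=12, p=0.50).
P(X ≥ 10) = C(12,10)·0.50^10·0.50^2 + C(12,11)·0.50^11·0.50^1 + C(12,12)·0.50^12·0.50^0.
= 0.016113 + 0.002930 + 0.000244 = 0.0193.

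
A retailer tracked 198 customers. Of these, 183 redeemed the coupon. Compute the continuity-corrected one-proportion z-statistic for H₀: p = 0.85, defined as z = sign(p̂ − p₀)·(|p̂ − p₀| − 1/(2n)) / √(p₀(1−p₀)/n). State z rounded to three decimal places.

z = 2.826

Sample proportion p̂ = 183/198 = 0.92424. p̂ − p₀ = 0.074242.
1/(2n) = 0.002525.
Corrected numerator: |0.074242| − 0.002525 = 0.071717.
Under H₀, SE = √(p₀(1−p₀)/n) = √(0.85·0.15/198) = √0.000643939 = 0.025376.
z = +0.071717/0.025376 = 2.826.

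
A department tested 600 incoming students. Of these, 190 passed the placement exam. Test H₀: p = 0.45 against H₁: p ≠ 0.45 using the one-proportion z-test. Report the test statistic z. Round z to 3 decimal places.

Sample proportion p̂ = 190/600 = 0.31667.
Under H₀, SE = √(p₀(1−p₀)/n) = √(0.45·0.55/600) = √0.000412500 = 0.020310.
z = (0.31667 − 0.45)/0.020310 = -0.13333/0.020310 = -6.565.

z = -6.565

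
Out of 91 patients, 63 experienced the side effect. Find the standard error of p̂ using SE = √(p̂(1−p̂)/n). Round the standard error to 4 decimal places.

p̂ = 63/91 = 0.69231.
p̂(1−p̂) = 0.213017.
SE = √(0.213017/91) = 0.0484.

SE = 0.0484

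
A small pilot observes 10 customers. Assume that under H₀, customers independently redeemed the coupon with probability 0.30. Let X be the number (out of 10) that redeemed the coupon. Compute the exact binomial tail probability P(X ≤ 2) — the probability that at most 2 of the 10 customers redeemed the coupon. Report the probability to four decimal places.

X ~ Binomial(n=10, p=0.30).
P(X ≤ 2) = C(10,0)·0.30^0·0.70^10 + C(10,1)·0.30^1·0.70^9 + C(10,2)·0.30^2·0.70^8.
= 0.028248 + 0.121061 + 0.233474 = 0.3828.

P = 0.3828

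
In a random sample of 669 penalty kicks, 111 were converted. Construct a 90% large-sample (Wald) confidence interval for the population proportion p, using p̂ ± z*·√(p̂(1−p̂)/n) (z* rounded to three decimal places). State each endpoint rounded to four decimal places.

p̂ = 111/669 = 0.16592.
Standard error of p̂: √(0.138390/669) = √0.000206861 = 0.014383.
For 90% confidence, z* = 1.645.
Margin of error: 1.645 × 0.014383 = 0.02366.
CI: 0.16592 ± 0.02366 = (0.1423, 0.1896).

(0.1423, 0.1896)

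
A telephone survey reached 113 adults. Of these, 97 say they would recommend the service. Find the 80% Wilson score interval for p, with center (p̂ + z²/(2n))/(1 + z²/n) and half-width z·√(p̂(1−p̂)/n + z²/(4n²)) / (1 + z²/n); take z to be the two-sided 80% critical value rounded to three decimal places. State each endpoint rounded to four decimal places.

p̂ = 97/113 = 0.85841; z = 1.282, so z² = 1.643524.
1 + z²/n = 1.014544.
Adjusted center: (0.85841 + z²/(2n))/1.014544 = 0.85327.
Radicand: p̂(1−p̂)/n + z²/(4n²) = 0.001075614 + 0.000032178 = 0.001107792.
Half-width = z·√(radicand)/denom = 1.282·0.033284/1.014544 = 0.04206.
Interval: 0.85327 ± 0.04206 → (0.8112, 0.8953).

(0.8112, 0.8953)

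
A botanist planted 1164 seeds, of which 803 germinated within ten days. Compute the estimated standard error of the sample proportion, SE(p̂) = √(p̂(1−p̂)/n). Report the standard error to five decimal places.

p̂ = 803/1164 = 0.68986.
p̂(1−p̂) = 0.68986·0.31014 = 0.213953.
Dividing by n and taking the root: √0.000183808 = 0.01356.

SE = 0.01356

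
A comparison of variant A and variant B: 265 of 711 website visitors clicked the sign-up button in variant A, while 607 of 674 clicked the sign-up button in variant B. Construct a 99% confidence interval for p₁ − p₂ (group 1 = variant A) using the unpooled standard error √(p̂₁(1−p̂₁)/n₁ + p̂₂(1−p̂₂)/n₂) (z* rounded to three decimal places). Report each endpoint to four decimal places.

(-0.5832, -0.4725)

p̂₁ = 0.37271, p̂₂ = 0.90059, so the observed difference is -0.52788.
SE = √(0.000328830 + 0.000132826) = √0.000461656 = 0.021486.
The 99% critical value is z* = 2.576. Margin = 2.576·0.021486 = 0.05535.
Interval: -0.52788 ± 0.05535 → (-0.5832, -0.4725).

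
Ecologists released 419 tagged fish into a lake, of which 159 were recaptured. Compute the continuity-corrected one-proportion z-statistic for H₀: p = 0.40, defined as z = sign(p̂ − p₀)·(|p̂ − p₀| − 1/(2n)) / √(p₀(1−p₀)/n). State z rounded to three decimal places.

z = -0.808

p̂ = 159/419 = 0.37947. p̂ − p₀ = -0.020525.
1/(2n) = 0.001193.
Corrected numerator: |-0.020525| − 0.001193 = 0.019332.
SE₀ = √(0.40·0.60/419) = 0.023933.
z = −0.019332/0.023933 = -0.808.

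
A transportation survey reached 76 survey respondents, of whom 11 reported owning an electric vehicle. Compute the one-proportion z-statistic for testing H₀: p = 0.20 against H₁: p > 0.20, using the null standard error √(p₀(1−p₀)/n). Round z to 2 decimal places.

Sample proportion p̂ = 11/76 = 0.14474.
SE₀ = √(0.20·0.80/76) = 0.045883.
Test statistic: z = -0.05526/0.045883 = -1.20.

z = -1.20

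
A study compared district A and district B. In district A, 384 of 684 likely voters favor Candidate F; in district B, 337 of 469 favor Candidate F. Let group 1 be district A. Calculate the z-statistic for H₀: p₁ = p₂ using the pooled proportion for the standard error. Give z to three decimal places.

p̂₁ = 384/684 = 0.56140, p̂₂ = 337/469 = 0.71855.
Pooling: p̂ = 721/1153 = 0.62533.
SE = √[p̂(1−p̂)(1/n₁+1/n₂)] = √[0.62533·0.37467·(1/684+1/469)] ≈ 0.029019.
z = (p̂₁ − p̂₂)/SE = (0.56140 − 0.71855)/0.029019 = -0.15715/0.029019 = -5.415.

z = -5.415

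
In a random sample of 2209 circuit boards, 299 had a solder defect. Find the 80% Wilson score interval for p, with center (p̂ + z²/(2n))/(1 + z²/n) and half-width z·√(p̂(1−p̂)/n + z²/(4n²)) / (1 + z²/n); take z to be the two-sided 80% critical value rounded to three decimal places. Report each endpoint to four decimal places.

p̂ = 299/2209 = 0.13536; z = 1.282, so z² = 1.643524.
1 + z²/n = 1.000744.
Center = (0.13536 + 0.000372)/1.000744 = 0.13563.
Radicand: p̂(1−p̂)/n + z²/(4n²) = 0.000052981 + 0.000000084 = 0.000053065.
Half-width = z·√(radicand)/denom = 1.282·0.007285/1.000744 = 0.00933.
So the interval runs from 0.1263 to 0.1450.

(0.1263, 0.1450)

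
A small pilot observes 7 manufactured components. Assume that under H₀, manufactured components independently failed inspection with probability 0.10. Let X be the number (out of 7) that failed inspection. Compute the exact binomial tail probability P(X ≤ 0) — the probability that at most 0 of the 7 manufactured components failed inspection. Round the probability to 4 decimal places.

X is binomial with n = 7 and p = 0.10.
P(X ≤ 0) = C(7,0)·0.10^0·0.90^7.
= 0.478297 = 0.4783.

P = 0.4783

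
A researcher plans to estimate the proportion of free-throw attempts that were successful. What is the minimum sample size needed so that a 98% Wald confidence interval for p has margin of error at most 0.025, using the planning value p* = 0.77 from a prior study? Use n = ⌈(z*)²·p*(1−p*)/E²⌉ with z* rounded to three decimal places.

n = 1534

For 98% confidence, z* = 2.326.
p*(1−p*) = 0.77·0.23 = 0.1771.
Required n before rounding: 5.410276 × 0.1771 / 0.025² = 1533.056.
Rounding up, n = 1534.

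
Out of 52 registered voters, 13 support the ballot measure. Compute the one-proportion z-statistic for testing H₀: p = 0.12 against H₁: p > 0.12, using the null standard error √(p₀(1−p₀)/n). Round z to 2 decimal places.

p̂ = 13/52 = 0.25000.
SE₀ = √(0.12·0.88/52) = 0.045064.
z = (0.25000 − 0.12)/0.045064 = 0.13000/0.045064 = 2.88.

z = 2.88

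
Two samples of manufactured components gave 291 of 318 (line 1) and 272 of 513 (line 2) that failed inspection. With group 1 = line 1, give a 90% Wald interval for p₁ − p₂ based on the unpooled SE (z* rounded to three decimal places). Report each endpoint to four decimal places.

(0.3404, 0.4293)

p̂₁ = 291/318 = 0.91509, p̂₂ = 272/513 = 0.53021; p̂₁ − p̂₂ = 0.38488.
Unpooled SE = √(p̂₁(1−p̂₁)/n₁ + p̂₂(1−p̂₂)/n₂) = √(0.000244329 + 0.000485550) = 0.027016.
For 90% confidence, z* = 1.645. Margin of error = 0.04444.
CI: 0.38488 ± 0.04444 = (0.3404, 0.4293).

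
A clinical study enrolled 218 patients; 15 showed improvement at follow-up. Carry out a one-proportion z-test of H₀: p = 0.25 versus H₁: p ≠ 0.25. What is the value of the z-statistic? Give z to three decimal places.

Sample proportion p̂ = 15/218 = 0.06881.
Null standard error: √(0.25·0.75/218) = √0.000860092 = 0.029327.
Test statistic: z = -0.18119/0.029327 = -6.178.

z = -6.178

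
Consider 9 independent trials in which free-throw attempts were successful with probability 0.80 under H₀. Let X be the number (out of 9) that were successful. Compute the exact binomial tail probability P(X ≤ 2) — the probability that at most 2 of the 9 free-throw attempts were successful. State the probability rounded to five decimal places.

X is binomial with n = 9 and p = 0.80.
P(X ≤ 2) = C(9,0)·0.80^0·0.20^9 + C(9,1)·0.80^1·0.20^8 + C(9,2)·0.80^2·0.20^7.
= 0.000001 + 0.000018 + 0.000295 = 0.00031.

P = 0.00031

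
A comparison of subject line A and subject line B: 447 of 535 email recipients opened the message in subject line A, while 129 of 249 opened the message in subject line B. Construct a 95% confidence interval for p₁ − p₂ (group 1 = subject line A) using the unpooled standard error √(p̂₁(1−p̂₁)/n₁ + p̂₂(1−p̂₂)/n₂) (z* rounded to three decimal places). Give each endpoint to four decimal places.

p̂₁ = 447/535 = 0.83551, p̂₂ = 129/249 = 0.51807; p̂₁ − p̂₂ = 0.31744.
SE = √(0.000256879 + 0.001002704) = √0.001259583 = 0.035491.
z* = 1.960 at the 95% level. Margin of error = 0.06956.
So the interval runs from 0.2479 to 0.3870.

(0.2479, 0.3870)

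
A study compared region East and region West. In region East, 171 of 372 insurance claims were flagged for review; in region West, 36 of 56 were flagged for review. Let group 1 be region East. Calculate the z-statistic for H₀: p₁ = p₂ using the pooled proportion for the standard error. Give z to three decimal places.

z = -2.557

Sample proportions: p̂₁ = 171/372 = 0.45968 and p̂₂ = 36/56 = 0.64286.
Pooled p̂ = (171+36)/(372+56) = 207/428 = 0.48364.
Pooled SE = √[0.2497325·0.02054531] ≈ 0.071630.
z = (p̂₁ − p̂₂)/SE = (0.45968 − 0.64286)/0.071630 = -0.18318/0.071630 = -2.557.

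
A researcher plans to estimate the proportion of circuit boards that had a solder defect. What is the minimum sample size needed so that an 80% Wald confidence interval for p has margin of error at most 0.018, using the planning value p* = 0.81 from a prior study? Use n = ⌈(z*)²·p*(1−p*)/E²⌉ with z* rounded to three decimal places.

For 80% confidence, z* = 1.282.
p*(1−p*) = 0.81·0.19 = 0.1539.
(z*)²·p*(1−p*)/E² = 1.643524·0.1539/0.000324 = 780.674.
Rounding up, n = 781.

n = 781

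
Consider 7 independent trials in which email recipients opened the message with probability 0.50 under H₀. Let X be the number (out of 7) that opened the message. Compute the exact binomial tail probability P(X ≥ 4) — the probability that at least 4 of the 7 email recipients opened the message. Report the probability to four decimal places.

X ~ Binomial(n=7, p=0.50).
P(X ≥ 4) = C(7,4)·0.50^4·0.50^3 + C(7,5)·0.50^5·0.50^2 + C(7,6)·0.50^6·0.50^1 + C(7,7)·0.50^7·0.50^0.
= 0.273438 + 0.164062 + 0.054688 + 0.007812 = 0.5000.

P = 0.5000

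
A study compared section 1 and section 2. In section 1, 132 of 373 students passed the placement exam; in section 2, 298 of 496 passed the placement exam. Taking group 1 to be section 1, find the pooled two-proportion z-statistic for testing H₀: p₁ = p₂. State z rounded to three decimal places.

z = -7.206

p̂₁ = 132/373 = 0.35389, p̂₂ = 298/496 = 0.60081.
Pooled p̂ = (132+298)/(373+496) = 430/869 = 0.49482.
SE = √[p̂(1−p̂)(1/n₁+1/n₂)] = √[0.49482·0.50518·(1/373+1/496)] ≈ 0.034266.
z = -0.24692/0.034266 = -7.206.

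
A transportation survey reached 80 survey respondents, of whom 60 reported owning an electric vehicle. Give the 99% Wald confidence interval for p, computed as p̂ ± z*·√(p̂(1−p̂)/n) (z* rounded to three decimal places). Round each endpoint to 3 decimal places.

Sample proportion p̂ = 60/80 = 0.75000.
SE = √(p̂(1−p̂)/n) = √(0.187500/80) = 0.048412.
For 99% confidence, z* = 2.576.
Margin of error: 2.576 × 0.048412 = 0.12471.
CI: 0.75000 ± 0.12471 = (0.625, 0.875).

(0.625, 0.875)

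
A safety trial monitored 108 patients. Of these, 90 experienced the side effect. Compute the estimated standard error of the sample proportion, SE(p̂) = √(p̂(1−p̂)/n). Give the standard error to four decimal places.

p̂ = 90/108 = 0.83333.
p̂(1−p̂) = 0.138891.
Dividing by n and taking the root: √0.001286028 = 0.0359.

SE = 0.0359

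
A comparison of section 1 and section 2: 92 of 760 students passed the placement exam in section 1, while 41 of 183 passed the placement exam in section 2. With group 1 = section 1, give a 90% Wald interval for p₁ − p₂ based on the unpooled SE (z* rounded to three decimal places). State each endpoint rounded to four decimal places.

(-0.1573, -0.0487)

p̂₁ = 0.12105, p̂₂ = 0.22404, so the observed difference is -0.10299.
SE = √(0.000139999 + 0.000949990) = √0.001089989 = 0.033015.
For 90% confidence, z* = 1.645. Margin = 1.645·0.033015 = 0.05431.
So the interval runs from -0.1573 to -0.0487.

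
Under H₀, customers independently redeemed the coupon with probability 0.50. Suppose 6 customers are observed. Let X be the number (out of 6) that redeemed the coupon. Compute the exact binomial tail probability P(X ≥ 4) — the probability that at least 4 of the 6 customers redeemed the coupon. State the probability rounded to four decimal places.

X is binomial with n = 6 and p = 0.50.
P(X ≥ 4) = C(6,4)·0.50^4·0.50^2 + C(6,5)·0.50^5·0.50^1 + C(6,6)·0.50^6·0.50^0.
= 0.234375 + 0.093750 + 0.015625 = 0.3438.

P = 0.3438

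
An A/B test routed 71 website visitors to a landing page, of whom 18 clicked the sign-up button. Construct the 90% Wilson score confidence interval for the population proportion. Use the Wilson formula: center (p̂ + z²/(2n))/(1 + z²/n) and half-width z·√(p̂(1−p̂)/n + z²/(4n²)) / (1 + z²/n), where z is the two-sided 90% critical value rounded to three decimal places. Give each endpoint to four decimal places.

(0.1787, 0.3464)

p̂ = 18/71 = 0.25352; z = 1.645, so z² = 2.706025.
Denominator 1 + z²/n = 1 + 2.706025/71 = 1.038113.
Adjusted center: (0.25352 + z²/(2n))/1.038113 = 0.26257.
Radicand: p̂(1−p̂)/n + z²/(4n²) = 0.002665467 + 0.000134201 = 0.002799668.
Half-width = z·√(radicand)/denom = 1.645·0.052912/1.038113 = 0.08384.
So the interval runs from 0.1787 to 0.3464.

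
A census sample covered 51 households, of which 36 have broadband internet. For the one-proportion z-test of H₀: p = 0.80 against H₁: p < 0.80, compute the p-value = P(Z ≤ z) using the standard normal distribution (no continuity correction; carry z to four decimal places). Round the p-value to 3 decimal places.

Sample proportion p̂ = 36/51 = 0.70588.
Null standard error: √(0.80·0.20/51) = √0.003137255 = 0.056011.
z = (p̂ − p₀)/SE = (36/51 − 0.80)/0.056011 ≈ -1.6803.
From the standard normal, P(Z ≤ z) = 0.046.

p-value = 0.046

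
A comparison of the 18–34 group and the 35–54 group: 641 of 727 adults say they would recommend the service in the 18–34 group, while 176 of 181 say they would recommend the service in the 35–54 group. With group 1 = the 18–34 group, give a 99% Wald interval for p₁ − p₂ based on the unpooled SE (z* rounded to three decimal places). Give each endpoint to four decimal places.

p̂₁ = 0.88171, p̂₂ = 0.97238, so the observed difference is -0.09067.
SE = √(0.000143467 + 0.000148404) = √0.000291871 = 0.017084.
The 99% critical value is z* = 2.576. Margin of error = 0.04401.
So the interval runs from -0.1347 to -0.0467.

(-0.1347, -0.0467)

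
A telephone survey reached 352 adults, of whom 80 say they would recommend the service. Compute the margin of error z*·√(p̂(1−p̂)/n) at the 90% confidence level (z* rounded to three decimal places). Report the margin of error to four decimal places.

ME = 0.0367

Sample proportion p̂ = 80/352 = 0.22727.
SE(p̂) = √(0.22727·0.77273/352) = 0.022337.
z* = 1.645 at the 90% level.
ME = 1.645·0.022337 = 0.0367.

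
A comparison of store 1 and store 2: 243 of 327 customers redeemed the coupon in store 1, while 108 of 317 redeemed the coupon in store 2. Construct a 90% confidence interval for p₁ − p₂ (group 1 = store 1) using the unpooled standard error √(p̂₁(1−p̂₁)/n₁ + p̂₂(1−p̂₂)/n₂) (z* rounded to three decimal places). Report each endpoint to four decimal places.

(0.3433, 0.4616)

p̂₁ = 243/327 = 0.74312, p̂₂ = 108/317 = 0.34069; p̂₁ − p̂₂ = 0.40243.
Unpooled SE = √(p̂₁(1−p̂₁)/n₁ + p̂₂(1−p̂₂)/n₂) = √(0.000583771 + 0.000708585) = 0.035949.
For 90% confidence, z* = 1.645. Margin of error = 0.05914.
CI: 0.40243 ± 0.05914 = (0.3433, 0.4616).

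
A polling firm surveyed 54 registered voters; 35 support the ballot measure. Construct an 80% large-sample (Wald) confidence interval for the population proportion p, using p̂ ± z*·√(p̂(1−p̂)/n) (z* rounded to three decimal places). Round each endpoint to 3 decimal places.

(0.565, 0.731)

With x = 35 successes in n = 54, p̂ = 0.64815.
SE(p̂) = √(0.64815·0.35185/54) = 0.064986.
For 80% confidence, z* = 1.282.
Margin of error: 1.282 × 0.064986 = 0.08331.
CI: 0.64815 ± 0.08331 = (0.565, 0.731).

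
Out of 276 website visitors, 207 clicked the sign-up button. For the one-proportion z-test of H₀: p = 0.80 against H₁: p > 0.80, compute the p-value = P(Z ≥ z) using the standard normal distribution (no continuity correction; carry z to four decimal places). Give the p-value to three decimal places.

p̂ = 207/276 = 0.75000.
SE₀ = √(0.80·0.20/276) = 0.024077.
z = (p̂ − p₀)/SE = (207/276 − 0.80)/0.024077 ≈ -2.0767.
From the standard normal, P(Z ≥ z) = 0.981.

p-value = 0.981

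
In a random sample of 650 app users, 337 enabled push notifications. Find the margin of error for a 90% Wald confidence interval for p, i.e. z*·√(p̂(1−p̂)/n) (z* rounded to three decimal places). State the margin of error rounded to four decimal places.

With x = 337 successes in n = 650, p̂ = 0.51846.
Standard error of p̂: √(0.249659/650) = √0.000384091 = 0.019598.
For 90% confidence, z* = 1.645.
ME = 1.645·0.019598 = 0.0322.

ME = 0.0322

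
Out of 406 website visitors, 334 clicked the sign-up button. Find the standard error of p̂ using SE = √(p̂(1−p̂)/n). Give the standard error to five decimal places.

SE = 0.01896

The sample proportion is 334/406 = 0.82266.
p̂(1−p̂) = 0.82266·0.17734 = 0.145891.
SE = √(0.145891/406) = 0.01896.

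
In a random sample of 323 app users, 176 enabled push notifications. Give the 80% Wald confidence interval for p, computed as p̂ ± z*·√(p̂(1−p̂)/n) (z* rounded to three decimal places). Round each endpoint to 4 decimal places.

With x = 176 successes in n = 323, p̂ = 0.54489.
SE(p̂) = √(0.54489·0.45511/323) = 0.027708.
The 80% critical value is z* = 1.282.
Margin = 1.282·0.027708 = 0.03552.
So the interval runs from 0.5094 to 0.5804.

(0.5094, 0.5804)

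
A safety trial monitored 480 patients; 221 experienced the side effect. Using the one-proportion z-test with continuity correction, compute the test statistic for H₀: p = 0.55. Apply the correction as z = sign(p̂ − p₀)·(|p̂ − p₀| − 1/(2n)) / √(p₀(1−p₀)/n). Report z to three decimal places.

The sample proportion is 221/480 = 0.46042. p̂ − p₀ = -0.089583.
Continuity correction 1/(2n) = 1/960 = 0.001042.
Corrected numerator: |-0.089583| − 0.001042 = 0.088541.
Under H₀, SE = √(p₀(1−p₀)/n) = √(0.55·0.45/480) = √0.000515625 = 0.022707.
z = −0.088541/0.022707 = -3.899.

z = -3.899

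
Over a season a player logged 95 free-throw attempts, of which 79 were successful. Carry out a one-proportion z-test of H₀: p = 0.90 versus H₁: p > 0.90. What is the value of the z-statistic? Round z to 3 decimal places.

z = -2.223

The sample proportion is 79/95 = 0.83158.
SE₀ = √(0.90·0.10/95) = 0.030779.
Test statistic: z = -0.06842/0.030779 = -2.223.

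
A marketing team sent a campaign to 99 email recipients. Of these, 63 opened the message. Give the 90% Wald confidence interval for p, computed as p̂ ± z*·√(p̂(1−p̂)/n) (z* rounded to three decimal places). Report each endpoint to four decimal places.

With x = 63 successes in n = 99, p̂ = 0.63636.
Standard error of p̂: √(0.231405/99) = √0.002337424 = 0.048347.
For 90% confidence, z* = 1.645.
Margin of error: 1.645 × 0.048347 = 0.07953.
So the interval runs from 0.5568 to 0.7159.

(0.5568, 0.7159)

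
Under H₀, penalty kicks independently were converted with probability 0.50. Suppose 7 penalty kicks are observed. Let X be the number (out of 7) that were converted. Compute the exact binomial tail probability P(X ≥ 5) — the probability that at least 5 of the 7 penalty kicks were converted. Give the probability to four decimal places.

P = 0.2266

X is binomial with n = 7 and p = 0.50.
P(X ≥ 5) = C(7,5)·0.50^5·0.50^2 + C(7,6)·0.50^6·0.50^1 + C(7,7)·0.50^7·0.50^0.
= 0.164062 + 0.054688 + 0.007812 = 0.2266.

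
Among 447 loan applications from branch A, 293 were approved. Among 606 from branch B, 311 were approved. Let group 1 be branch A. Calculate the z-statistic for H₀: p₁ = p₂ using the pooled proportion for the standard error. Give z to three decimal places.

z = 4.614

p̂₁ = 293/447 = 0.65548, p̂₂ = 311/606 = 0.51320.
Pooled p̂ = (293+311)/(447+606) = 604/1053 = 0.57360.
Pooled SE = √[0.2445832·0.00388730] ≈ 0.030835.
z = (p̂₁ − p̂₂)/SE = (0.65548 − 0.51320)/0.030835 = 0.14228/0.030835 = 4.614.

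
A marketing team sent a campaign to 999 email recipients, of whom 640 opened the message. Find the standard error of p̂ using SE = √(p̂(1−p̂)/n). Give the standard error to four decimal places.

Sample proportion p̂ = 640/999 = 0.64064.
p̂(1−p̂) = 0.230220.
SE = √(0.230220/999) = √0.000230450 = 0.0152.

SE = 0.0152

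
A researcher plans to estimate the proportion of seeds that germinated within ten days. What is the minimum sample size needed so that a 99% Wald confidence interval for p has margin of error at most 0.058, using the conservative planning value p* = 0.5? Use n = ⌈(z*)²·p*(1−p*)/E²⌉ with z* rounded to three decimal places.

n = 494

For 99% confidence, z* = 2.576.
p*(1−p*) = 0.50·0.50 = 0.2500.
(z*)²·p*(1−p*)/E² = 6.635776·0.2500/0.003364 = 493.146.
Rounding up, n = 494.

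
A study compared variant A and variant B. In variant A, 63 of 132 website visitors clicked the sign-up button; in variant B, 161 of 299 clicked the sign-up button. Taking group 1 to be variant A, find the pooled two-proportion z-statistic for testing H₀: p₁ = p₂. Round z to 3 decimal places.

p̂₁ = 63/132 = 0.47727, p̂₂ = 161/299 = 0.53846.
Pooling: p̂ = 224/431 = 0.51972.
SE = √[p̂(1−p̂)(1/n₁+1/n₂)] = √[0.51972·0.48028·(1/132+1/299)] ≈ 0.052209.
z = -0.06119/0.052209 = -1.172.

z = -1.172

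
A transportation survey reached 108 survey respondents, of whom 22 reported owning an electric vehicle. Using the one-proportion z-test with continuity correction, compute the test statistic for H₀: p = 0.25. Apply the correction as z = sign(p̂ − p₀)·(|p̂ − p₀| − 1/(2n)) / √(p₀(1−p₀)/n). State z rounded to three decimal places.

z = -1.000

The sample proportion is 22/108 = 0.20370. p̂ − p₀ = -0.046296.
Continuity correction 1/(2n) = 1/216 = 0.004630.
Corrected numerator: |-0.046296| − 0.004630 = 0.041666.
Null standard error: √(0.25·0.75/108) = √0.001736111 = 0.041667.
z = (−)0.041666/0.041667 = -1.000.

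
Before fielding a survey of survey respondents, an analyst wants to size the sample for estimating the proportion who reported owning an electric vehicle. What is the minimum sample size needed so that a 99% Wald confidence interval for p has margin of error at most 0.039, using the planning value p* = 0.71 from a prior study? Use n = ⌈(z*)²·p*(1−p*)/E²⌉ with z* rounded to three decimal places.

The 99% critical value is z* = 2.576.
p*(1−p*) = 0.2059.
(z*)²·p*(1−p*)/E² = 6.635776·0.2059/0.001521 = 898.295.
⌈898.295⌉ = 899.

n = 899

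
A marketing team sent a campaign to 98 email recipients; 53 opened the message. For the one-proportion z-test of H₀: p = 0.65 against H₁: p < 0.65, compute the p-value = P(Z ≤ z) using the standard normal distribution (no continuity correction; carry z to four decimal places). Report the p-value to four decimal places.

p-value = 0.0117

With x = 53 successes in n = 98, p̂ = 0.54082.
SE₀ = √(0.65·0.35/98) = 0.048181.
Test statistic (full precision, shown to 4 dp): z = (53/98 − 0.65)/SE₀ ≈ -2.2661.
From the standard normal, P(Z ≤ z) = 0.0117.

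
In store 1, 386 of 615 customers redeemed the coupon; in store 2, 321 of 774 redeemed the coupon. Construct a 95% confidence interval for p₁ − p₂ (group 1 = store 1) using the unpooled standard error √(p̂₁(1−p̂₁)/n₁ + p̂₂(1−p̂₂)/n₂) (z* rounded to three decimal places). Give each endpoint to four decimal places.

(0.1613, 0.2645)

p̂₁ = 386/615 = 0.62764, p̂₂ = 321/774 = 0.41473; p̂₁ − p̂₂ = 0.21291.
Unpooled SE = √(p̂₁(1−p̂₁)/n₁ + p̂₂(1−p̂₂)/n₂) = √(0.000380012 + 0.000313603) = 0.026337.
The 95% critical value is z* = 1.960. Margin of error = 0.05162.
So the interval runs from 0.1613 to 0.2645.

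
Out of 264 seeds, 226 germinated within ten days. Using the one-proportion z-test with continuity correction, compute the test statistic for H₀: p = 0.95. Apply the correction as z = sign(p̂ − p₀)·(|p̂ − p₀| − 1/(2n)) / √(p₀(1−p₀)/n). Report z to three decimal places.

z = -6.862

The sample proportion is 226/264 = 0.85606. p̂ − p₀ = -0.093939.
Continuity correction 1/(2n) = 1/528 = 0.001894.
Corrected numerator: |-0.093939| − 0.001894 = 0.092045.
Under H₀, SE = √(p₀(1−p₀)/n) = √(0.95·0.05/264) = √0.000179924 = 0.013414.
z = −0.092045/0.013414 = -6.862.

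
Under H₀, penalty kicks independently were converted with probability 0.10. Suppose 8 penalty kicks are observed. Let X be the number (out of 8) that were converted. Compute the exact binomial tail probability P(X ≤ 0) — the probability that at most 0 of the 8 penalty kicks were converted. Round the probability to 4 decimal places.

X ~ Binomial(n=8, p=0.10).
P(X ≤ 0) = C(8,0)·0.10^0·0.90^8.
= 0.430467 = 0.4305.

P = 0.4305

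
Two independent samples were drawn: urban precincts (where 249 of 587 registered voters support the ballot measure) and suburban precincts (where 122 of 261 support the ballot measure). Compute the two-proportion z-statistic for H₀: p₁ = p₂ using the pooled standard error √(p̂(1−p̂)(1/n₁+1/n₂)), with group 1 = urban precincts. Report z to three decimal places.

z = -1.172

p̂₁ = 249/587 = 0.42419, p̂₂ = 122/261 = 0.46743.
Pooled p̂ = (249+122)/(587+261) = 371/848 = 0.43750.
Pooled SE = √[0.2460938·0.00553500] ≈ 0.036907.
z = -0.04324/0.036907 = -1.172.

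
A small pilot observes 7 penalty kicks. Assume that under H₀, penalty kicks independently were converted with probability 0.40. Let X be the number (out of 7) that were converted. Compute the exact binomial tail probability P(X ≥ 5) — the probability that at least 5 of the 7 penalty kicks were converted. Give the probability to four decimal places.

P = 0.0963

X is binomial with n = 7 and p = 0.40.
P(X ≥ 5) = C(7,5)·0.40^5·0.60^2 + C(7,6)·0.40^6·0.60^1 + C(7,7)·0.40^7·0.60^0.
= 0.077414 + 0.017203 + 0.001638 = 0.0963.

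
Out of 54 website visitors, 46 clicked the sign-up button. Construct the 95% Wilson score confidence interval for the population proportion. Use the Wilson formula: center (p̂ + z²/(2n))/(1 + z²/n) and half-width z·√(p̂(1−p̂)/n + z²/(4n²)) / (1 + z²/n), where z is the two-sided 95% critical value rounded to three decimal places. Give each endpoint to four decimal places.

(0.7340, 0.9230)

Here p̂ = 46/54 = 0.85185 and z = 1.960 (z² = 3.841600).
Denominator 1 + z²/n = 1 + 3.841600/54 = 1.071141.
Center = (0.85185 + 0.035570)/1.071141 = 0.82848.
Radicand: p̂(1−p̂)/n + z²/(4n²) = 0.002337042 + 0.000329355 = 0.002666397.
Half-width = 1.960·√0.002666397/1.071141 = 0.09449.
Interval: 0.82848 ± 0.09449 → (0.7340, 0.9230).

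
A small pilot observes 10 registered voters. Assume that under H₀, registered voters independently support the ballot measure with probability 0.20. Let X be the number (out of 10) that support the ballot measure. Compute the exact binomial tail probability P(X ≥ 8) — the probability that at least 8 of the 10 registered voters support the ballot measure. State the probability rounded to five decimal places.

X is binomial with n = 10 and p = 0.20.
P(X ≥ 8) = C(10,8)·0.20^8·0.80^2 + C(10,9)·0.20^9·0.80^1 + C(10,10)·0.20^10·0.80^0.
= 0.000074 + 0.000004 + 0.000000 = 0.00008.

P = 0.00008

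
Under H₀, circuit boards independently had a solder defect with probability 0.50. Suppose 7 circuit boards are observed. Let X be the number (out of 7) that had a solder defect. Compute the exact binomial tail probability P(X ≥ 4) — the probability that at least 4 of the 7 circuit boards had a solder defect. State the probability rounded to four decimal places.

X ~ Binomial(n=7, p=0.50).
P(X ≥ 4) = C(7,4)·0.50^4·0.50^3 + C(7,5)·0.50^5·0.50^2 + C(7,6)·0.50^6·0.50^1 + C(7,7)·0.50^7·0.50^0.
= 0.273438 + 0.164062 + 0.054688 + 0.007812 = 0.5000.

P = 0.5000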